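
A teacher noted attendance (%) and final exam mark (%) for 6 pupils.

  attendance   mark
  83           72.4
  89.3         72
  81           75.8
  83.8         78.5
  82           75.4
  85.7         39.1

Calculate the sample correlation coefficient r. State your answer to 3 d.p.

-0.331

n = 6, Σx = 504.8, Σy = 413.2, Σx² = 42515.42, Σy² = 29547.62, Σxy = 34690.57
nΣxy − ΣxΣy = 208143.42 − 208583.36 = -439.94
nΣx² − (Σx)² = 255092.52 − 254823.04 = 269.48; nΣy² − (Σy)² = 177285.72 − 170734.24 = 6551.48
r = -439.94 / √(269.48 × 6551.48) = -439.94 / 1328.7185 ≈ -0.331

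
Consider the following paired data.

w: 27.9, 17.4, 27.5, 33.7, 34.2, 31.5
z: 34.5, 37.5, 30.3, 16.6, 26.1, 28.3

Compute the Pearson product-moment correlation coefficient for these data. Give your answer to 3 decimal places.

n = 6, Σw = 172.2, Σz = 173.3, Σw² = 5135, Σz² = 5272.25, Σwz = 4791.79
nΣwz − ΣwΣz = 28750.74 − 29842.26 = -1091.52
nΣw² − (Σw)² = 30810 − 29652.84 = 1157.16; nΣz² − (Σz)² = 31633.5 − 30032.89 = 1600.61
r = -1091.52 / √(1157.16 × 1600.61) = -1091.52 / 1360.9415 ≈ -0.802

-0.802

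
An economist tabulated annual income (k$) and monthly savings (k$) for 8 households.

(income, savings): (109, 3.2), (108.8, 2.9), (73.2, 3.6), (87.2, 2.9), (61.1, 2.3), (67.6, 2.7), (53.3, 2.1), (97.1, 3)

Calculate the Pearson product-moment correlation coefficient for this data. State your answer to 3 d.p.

0.582

n = 8, Σx = 657.3, Σy = 22.7, Σx² = 57252.79, Σy² = 66.01, Σxy = 1907
nΣxy − ΣxΣy = 15256 − 14920.71 = 335.29
nΣx² − (Σx)² = 458022.32 − 432043.29 = 25979.03; nΣy² − (Σy)² = 528.08 − 515.29 = 12.79
r = 335.29 / √(25979.03 × 12.79) = 335.29 / 576.4302 ≈ 0.582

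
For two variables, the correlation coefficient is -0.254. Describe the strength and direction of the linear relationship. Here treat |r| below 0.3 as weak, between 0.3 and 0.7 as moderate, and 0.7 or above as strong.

weak negative

r = -0.254 < 0 so the relationship is negative.
|r| = 0.254, which falls in the weak range.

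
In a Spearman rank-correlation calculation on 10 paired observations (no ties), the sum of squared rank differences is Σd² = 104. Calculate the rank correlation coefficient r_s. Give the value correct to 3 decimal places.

0.370

ρ = 1 − 6Σd² / [n(n²−1)] = 1 − 6×104 / (10×99)
  = 1 − 624/990 = 1 − 0.6303 ≈ 0.370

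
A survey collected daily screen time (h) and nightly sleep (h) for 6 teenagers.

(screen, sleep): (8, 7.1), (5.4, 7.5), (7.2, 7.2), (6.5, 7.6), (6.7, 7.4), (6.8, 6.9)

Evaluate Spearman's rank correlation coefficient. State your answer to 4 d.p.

Rank screen: 6, 1, 5, 2, 3, 4
Rank sleep: 2, 5, 3, 6, 4, 1
d = rank(screen) − rank(sleep): 4, -4, 2, -4, -1, 3; Σd² = 62
ρ = 1 − 6Σd² / [n(n²−1)] = 1 − 6×62 / (6×35) = 1 − 372/210 ≈ -0.7714

-0.7714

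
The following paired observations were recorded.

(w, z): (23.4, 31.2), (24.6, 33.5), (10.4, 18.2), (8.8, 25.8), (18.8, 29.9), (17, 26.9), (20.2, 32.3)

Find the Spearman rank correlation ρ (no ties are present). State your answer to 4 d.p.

0.9286

Rank w: 6, 7, 2, 1, 4, 3, 5
Rank z: 5, 7, 1, 2, 4, 3, 6
d = rank(w) − rank(z): 1, 0, 1, -1, 0, 0, -1; Σd² = 4
ρ = 1 − 6Σd² / [n(n²−1)] = 1 − 6×4 / (7×48) = 1 − 24/336 ≈ 0.9286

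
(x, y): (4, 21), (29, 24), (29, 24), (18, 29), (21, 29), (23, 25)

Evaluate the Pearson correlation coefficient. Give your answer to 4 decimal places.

n = 6, Σx = 124, Σy = 152, Σx² = 2992, Σy² = 3900, Σxy = 3182
nΣxy − ΣxΣy = 19092 − 18848 = 244
nΣx² − (Σx)² = 17952 − 15376 = 2576; nΣy² − (Σy)² = 23400 − 23104 = 296
r = 244 / √(2576 × 296) = 244 / 873.2102 ≈ 0.2794

0.2794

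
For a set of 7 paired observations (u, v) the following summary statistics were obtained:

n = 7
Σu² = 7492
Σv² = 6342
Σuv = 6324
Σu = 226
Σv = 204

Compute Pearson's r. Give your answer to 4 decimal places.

r = (nΣuv − ΣuΣv) / √[(nΣu² − (Σu)²)(nΣv² − (Σv)²)]
Numerator: 7×6324 − 226×204 = -1836
Denominator: √[(52444 − 51076)(44394 − 41616)] = √[1368 × 2778] = 1949.4368
r = -1836 / 1949.4368 ≈ -0.9418

-0.9418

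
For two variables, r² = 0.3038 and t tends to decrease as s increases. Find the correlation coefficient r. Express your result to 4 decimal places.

-0.5512

|r| = √0.3038 = 0.5512
The association is negative, so r = −0.5512.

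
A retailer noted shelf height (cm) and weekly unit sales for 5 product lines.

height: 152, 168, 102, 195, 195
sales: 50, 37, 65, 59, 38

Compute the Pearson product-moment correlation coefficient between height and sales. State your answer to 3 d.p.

-0.563

n = 5, Σx = 812, Σy = 249, Σx² = 137782, Σy² = 13019, Σxy = 39361
nΣxy − ΣxΣy = 196805 − 202188 = -5383
nΣx² − (Σx)² = 688910 − 659344 = 29566; nΣy² − (Σy)² = 65095 − 62001 = 3094
r = -5383 / √(29566 × 3094) = -5383 / 9564.3716 ≈ -0.563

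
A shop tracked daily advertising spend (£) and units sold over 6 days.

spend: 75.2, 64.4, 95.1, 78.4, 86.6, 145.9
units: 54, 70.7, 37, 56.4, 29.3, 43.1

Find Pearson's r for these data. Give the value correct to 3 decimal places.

n = 6, Σx = 545.6, Σy = 290.5, Σx² = 53779.34, Σy² = 15180.55, Σxy = 25380.01
nΣxy − ΣxΣy = 152280.06 − 158496.8 = -6216.74
nΣx² − (Σx)² = 322676.04 − 297679.36 = 24996.68; nΣy² − (Σy)² = 91083.3 − 84390.25 = 6693.05
r = -6216.74 / √(24996.68 × 6693.05) = -6216.74 / 12934.6059 ≈ -0.481

-0.481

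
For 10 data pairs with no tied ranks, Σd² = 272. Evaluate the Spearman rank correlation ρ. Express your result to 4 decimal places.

ρ = 1 − 6Σd² / [n(n²−1)] = 1 − 6×272 / (10×99)
  = 1 − 1632/990 = 1 − 1.64848 ≈ -0.6485

-0.6485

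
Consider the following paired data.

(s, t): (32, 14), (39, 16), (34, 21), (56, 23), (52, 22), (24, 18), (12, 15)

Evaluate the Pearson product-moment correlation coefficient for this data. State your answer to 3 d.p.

n = 7, Σs = 249, Σt = 129, Σs² = 10261, Σt² = 2455, Σst = 4830
nΣst − ΣsΣt = 33810 − 32121 = 1689
nΣs² − (Σs)² = 71827 − 62001 = 9826; nΣt² − (Σt)² = 17185 − 16641 = 544
r = 1689 / √(9826 × 544) = 1689 / 2312.0000 ≈ 0.731

0.731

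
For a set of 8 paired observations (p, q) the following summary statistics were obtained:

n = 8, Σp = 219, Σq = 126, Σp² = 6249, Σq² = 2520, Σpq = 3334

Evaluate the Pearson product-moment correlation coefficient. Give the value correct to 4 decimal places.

-0.3126

r = (nΣpq − ΣpΣq) / √[(nΣp² − (Σp)²)(nΣq² − (Σq)²)]
Numerator: 8×3334 − 219×126 = -922
Denominator: √[(49992 − 47961)(20160 − 15876)] = √[2031 × 4284] = 2949.7125
r = -922 / 2949.7125 ≈ -0.3126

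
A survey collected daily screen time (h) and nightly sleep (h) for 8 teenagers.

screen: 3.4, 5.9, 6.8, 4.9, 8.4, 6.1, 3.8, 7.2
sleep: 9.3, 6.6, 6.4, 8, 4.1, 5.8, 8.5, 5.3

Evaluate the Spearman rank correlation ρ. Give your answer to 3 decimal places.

-0.976

Rank screen: 1, 4, 6, 3, 8, 5, 2, 7
Rank sleep: 8, 5, 4, 6, 1, 3, 7, 2
d = rank(screen) − rank(sleep): -7, -1, 2, -3, 7, 2, -5, 5; Σd² = 166
ρ = 1 − 6Σd² / [n(n²−1)] = 1 − 6×166 / (8×63) = 1 − 996/504 ≈ -0.976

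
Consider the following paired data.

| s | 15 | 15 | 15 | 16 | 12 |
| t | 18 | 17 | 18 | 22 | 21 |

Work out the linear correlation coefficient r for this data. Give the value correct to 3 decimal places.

-0.198

n = 5, Σs = 73, Σt = 96, Σs² = 1075, Σt² = 1862, Σst = 1399
nΣst − ΣsΣt = 6995 − 7008 = -13
nΣs² − (Σs)² = 5375 − 5329 = 46; nΣt² − (Σt)² = 9310 − 9216 = 94
r = -13 / √(46 × 94) = -13 / 65.7571 ≈ -0.198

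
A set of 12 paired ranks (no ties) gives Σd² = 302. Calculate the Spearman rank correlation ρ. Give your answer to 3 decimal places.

ρ = 1 − 6Σd² / [n(n²−1)] = 1 − 6×302 / (12×143)
  = 1 − 1812/1716 = 1 − 1.0559 ≈ -0.056

-0.056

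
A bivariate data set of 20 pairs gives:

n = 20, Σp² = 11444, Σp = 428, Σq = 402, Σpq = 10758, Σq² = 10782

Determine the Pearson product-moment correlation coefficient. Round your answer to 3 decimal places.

r = (nΣpq − ΣpΣq) / √[(nΣp² − (Σp)²)(nΣq² − (Σq)²)]
Numerator: 20×10758 − 428×402 = 43104
Denominator: √[(228880 − 183184)(215640 − 161604)] = √[45696 × 54036] = 49691.3378
r = 43104 / 49691.3378 ≈ 0.867

0.867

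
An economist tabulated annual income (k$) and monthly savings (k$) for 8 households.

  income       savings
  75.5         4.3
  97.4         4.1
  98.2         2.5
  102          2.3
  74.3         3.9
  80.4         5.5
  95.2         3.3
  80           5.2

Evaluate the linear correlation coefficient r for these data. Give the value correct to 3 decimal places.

n = 8, Σx = 703, Σy = 31.1, Σx² = 62681.94, Σy² = 130.23, Σxy = 2666.22
nΣxy − ΣxΣy = 21329.76 − 21863.3 = -533.54
nΣx² − (Σx)² = 501455.52 − 494209 = 7246.52; nΣy² − (Σy)² = 1041.84 − 967.21 = 74.63
r = -533.54 / √(7246.52 × 74.63) = -533.54 / 735.3963 ≈ -0.726

-0.726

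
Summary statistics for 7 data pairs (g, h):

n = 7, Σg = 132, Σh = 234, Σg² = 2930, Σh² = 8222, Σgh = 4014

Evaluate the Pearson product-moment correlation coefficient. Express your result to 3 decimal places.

-0.949

r = (nΣgh − ΣgΣh) / √[(nΣg² − (Σg)²)(nΣh² − (Σh)²)]
Numerator: 7×4014 − 132×234 = -2790
Denominator: √[(20510 − 17424)(57554 − 54756)] = √[3086 × 2798] = 2938.4738
r = -2790 / 2938.4738 ≈ -0.949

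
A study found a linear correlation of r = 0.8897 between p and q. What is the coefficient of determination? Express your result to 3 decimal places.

r² = (0.8897)² = 0.792

0.792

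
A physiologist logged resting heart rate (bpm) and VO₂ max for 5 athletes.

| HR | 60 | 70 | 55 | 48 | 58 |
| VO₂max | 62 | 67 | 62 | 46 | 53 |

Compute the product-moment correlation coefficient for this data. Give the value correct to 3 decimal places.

n = 5, Σx = 291, Σy = 290, Σx² = 17193, Σy² = 17102, Σxy = 17102
nΣxy − ΣxΣy = 85510 − 84390 = 1120
nΣx² − (Σx)² = 85965 − 84681 = 1284; nΣy² − (Σy)² = 85510 − 84100 = 1410
r = 1120 / √(1284 × 1410) = 1120 / 1345.5259 ≈ 0.832

0.832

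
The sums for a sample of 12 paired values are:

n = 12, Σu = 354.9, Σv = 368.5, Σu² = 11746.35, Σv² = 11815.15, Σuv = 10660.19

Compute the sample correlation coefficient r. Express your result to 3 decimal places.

-0.302

r = (nΣuv − ΣuΣv) / √[(nΣu² − (Σu)²)(nΣv² − (Σv)²)]
Numerator: 12×10660.19 − 354.9×368.5 = -2858.37
Denominator: √[(140956.2 − 125954.01)(141781.8 − 135792.25)] = √[15002.19 × 5989.55] = 9479.2598
r = -2858.37 / 9479.2598 ≈ -0.302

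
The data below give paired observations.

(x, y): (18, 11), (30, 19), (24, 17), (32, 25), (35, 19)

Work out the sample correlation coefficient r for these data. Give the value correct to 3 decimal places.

n = 5, Σx = 139, Σy = 91, Σx² = 4049, Σy² = 1757, Σxy = 2641
nΣxy − ΣxΣy = 13205 − 12649 = 556
nΣx² − (Σx)² = 20245 − 19321 = 924; nΣy² − (Σy)² = 8785 − 8281 = 504
r = 556 / √(924 × 504) = 556 / 682.4192 ≈ 0.815

0.815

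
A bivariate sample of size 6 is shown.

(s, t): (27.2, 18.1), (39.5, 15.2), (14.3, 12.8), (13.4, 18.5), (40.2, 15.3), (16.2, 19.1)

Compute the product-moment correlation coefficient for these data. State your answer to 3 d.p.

n = 6, Σs = 150.8, Σt = 99, Σs² = 4562.62, Σt² = 1663.64, Σst = 2448.14
nΣst − ΣsΣt = 14688.84 − 14929.2 = -240.36
nΣs² − (Σs)² = 27375.72 − 22740.64 = 4635.08; nΣt² − (Σt)² = 9981.84 − 9801 = 180.84
r = -240.36 / √(4635.08 × 180.84) = -240.36 / 915.5369 ≈ -0.263

-0.263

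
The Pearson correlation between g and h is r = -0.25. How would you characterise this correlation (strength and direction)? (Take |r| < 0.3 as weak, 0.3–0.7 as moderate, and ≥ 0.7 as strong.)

weak negative

r = -0.25 < 0 so the relationship is negative.
|r| = 0.25, which falls in the weak range.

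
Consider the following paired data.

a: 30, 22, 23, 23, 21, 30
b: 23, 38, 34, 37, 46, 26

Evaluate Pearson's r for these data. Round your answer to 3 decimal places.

n = 6, Σa = 149, Σb = 204, Σa² = 3783, Σb² = 7290, Σab = 4905
nΣab − ΣaΣb = 29430 − 30396 = -966
nΣa² − (Σa)² = 22698 − 22201 = 497; nΣb² − (Σb)² = 43740 − 41616 = 2124
r = -966 / √(497 × 2124) = -966 / 1027.4376 ≈ -0.940

-0.940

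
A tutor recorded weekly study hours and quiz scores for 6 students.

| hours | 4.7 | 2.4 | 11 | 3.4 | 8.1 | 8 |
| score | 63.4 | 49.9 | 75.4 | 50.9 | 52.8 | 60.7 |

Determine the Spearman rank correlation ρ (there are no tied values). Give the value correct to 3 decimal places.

0.771

Rank hours: 3, 1, 6, 2, 5, 4
Rank score: 5, 1, 6, 2, 3, 4
d = rank(hours) − rank(score): -2, 0, 0, 0, 2, 0; Σd² = 8
ρ = 1 − 6Σd² / [n(n²−1)] = 1 − 6×8 / (6×35) = 1 − 48/210 ≈ 0.771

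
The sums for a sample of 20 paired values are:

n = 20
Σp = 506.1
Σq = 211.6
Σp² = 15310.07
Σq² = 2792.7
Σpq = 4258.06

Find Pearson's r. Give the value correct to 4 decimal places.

r = (nΣpq − ΣpΣq) / √[(nΣp² − (Σp)²)(nΣq² − (Σq)²)]
Numerator: 20×4258.06 − 506.1×211.6 = -21929.56
Denominator: √[(306201.4 − 256137.21)(55854 − 44774.56)] = √[50064.19 × 11079.44] = 23551.7131
r = -21929.56 / 23551.7131 ≈ -0.9311

-0.9311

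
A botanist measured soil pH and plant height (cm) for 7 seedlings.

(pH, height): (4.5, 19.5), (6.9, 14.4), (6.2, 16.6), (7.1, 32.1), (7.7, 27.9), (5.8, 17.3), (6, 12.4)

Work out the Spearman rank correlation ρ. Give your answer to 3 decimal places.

0.357

Rank pH: 1, 5, 4, 6, 7, 2, 3
Rank height: 5, 2, 3, 7, 6, 4, 1
d = rank(pH) − rank(height): -4, 3, 1, -1, 1, -2, 2; Σd² = 36
ρ = 1 − 6Σd² / [n(n²−1)] = 1 − 6×36 / (7×48) = 1 − 216/336 ≈ 0.357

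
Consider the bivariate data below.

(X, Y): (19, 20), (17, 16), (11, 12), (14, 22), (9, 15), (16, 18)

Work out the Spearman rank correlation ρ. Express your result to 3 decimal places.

0.543

Rank X: 6, 5, 2, 3, 1, 4
Rank Y: 5, 3, 1, 6, 2, 4
d = rank(X) − rank(Y): 1, 2, 1, -3, -1, 0; Σd² = 16
ρ = 1 − 6Σd² / [n(n²−1)] = 1 − 6×16 / (6×35) = 1 − 96/210 ≈ 0.543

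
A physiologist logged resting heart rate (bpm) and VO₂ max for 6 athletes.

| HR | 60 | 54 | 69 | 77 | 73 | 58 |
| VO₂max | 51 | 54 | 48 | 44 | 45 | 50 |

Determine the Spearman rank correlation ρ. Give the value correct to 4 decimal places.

-0.9429

Rank HR: 3, 1, 4, 6, 5, 2
Rank VO₂max: 5, 6, 3, 1, 2, 4
d = rank(HR) − rank(VO₂max): -2, -5, 1, 5, 3, -2; Σd² = 68
ρ = 1 − 6Σd² / [n(n²−1)] = 1 − 6×68 / (6×35) = 1 − 408/210 ≈ -0.9429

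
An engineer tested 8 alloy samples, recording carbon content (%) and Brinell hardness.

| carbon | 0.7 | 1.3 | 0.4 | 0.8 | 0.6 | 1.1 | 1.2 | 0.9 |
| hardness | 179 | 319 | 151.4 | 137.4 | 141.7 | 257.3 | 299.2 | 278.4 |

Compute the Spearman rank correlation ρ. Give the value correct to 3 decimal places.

0.810

Rank carbon: 3, 8, 1, 4, 2, 6, 7, 5
Rank hardness: 4, 8, 3, 1, 2, 5, 7, 6
d = rank(carbon) − rank(hardness): -1, 0, -2, 3, 0, 1, 0, -1; Σd² = 16
ρ = 1 − 6Σd² / [n(n²−1)] = 1 − 6×16 / (8×63) = 1 − 96/504 ≈ 0.810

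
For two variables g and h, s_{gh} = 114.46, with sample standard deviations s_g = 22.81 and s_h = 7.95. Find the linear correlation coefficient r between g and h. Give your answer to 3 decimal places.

0.631

r = Cov(g,h) / (s_g · s_h) = 114.46 / (22.81 × 7.95)
  = 114.46 / 181.3395 ≈ 0.631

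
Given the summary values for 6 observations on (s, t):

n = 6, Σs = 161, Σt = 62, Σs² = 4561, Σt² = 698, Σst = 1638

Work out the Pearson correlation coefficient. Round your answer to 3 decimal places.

r = (nΣst − ΣsΣt) / √[(nΣs² − (Σs)²)(nΣt² − (Σt)²)]
Numerator: 6×1638 − 161×62 = -154
Denominator: √[(27366 − 25921)(4188 − 3844)] = √[1445 × 344] = 705.0390
r = -154 / 705.0390 ≈ -0.218

-0.218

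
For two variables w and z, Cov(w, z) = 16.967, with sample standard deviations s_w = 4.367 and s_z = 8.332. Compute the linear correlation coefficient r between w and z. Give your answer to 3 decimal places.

0.466

r = Cov(w,z) / (s_w · s_z) = 16.967 / (4.367 × 8.332)
  = 16.967 / 36.3858 ≈ 0.466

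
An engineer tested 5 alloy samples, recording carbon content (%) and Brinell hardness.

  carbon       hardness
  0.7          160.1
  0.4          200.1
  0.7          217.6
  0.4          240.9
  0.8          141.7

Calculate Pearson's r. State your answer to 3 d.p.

-0.723

n = 5, Σx = 3, Σy = 960.4, Σx² = 1.94, Σy² = 191133.48, Σxy = 554.15
nΣxy − ΣxΣy = 2770.75 − 2881.2 = -110.45
nΣx² − (Σx)² = 9.7 − 9 = 0.7; nΣy² − (Σy)² = 955667.4 − 922368.16 = 33299.24
r = -110.45 / √(0.7 × 33299.24) = -110.45 / 152.6744 ≈ -0.723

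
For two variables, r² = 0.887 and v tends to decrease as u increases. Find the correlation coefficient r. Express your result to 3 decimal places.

-0.942

|r| = √0.887 = 0.942
The association is negative, so r = −0.942.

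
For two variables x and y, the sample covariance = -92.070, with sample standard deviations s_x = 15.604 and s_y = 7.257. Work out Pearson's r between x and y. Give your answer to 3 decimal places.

-0.813

r = Cov(x,y) / (s_x · s_y) = -92.070 / (15.604 × 7.257)
  = -92.070 / 113.2382 ≈ -0.813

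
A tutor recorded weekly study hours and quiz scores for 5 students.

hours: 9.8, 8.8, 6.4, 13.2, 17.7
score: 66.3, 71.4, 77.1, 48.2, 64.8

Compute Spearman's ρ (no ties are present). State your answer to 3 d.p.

-0.900

Rank hours: 3, 2, 1, 4, 5
Rank score: 3, 4, 5, 1, 2
d = rank(hours) − rank(score): 0, -2, -4, 3, 3; Σd² = 38
ρ = 1 − 6Σd² / [n(n²−1)] = 1 − 6×38 / (5×24) = 1 − 228/120 ≈ -0.900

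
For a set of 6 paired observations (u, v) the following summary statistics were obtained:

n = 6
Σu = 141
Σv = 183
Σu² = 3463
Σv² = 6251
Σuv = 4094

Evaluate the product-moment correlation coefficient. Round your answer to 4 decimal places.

-0.6527

r = (nΣuv − ΣuΣv) / √[(nΣu² − (Σu)²)(nΣv² − (Σv)²)]
Numerator: 6×4094 − 141×183 = -1239
Denominator: √[(20778 − 19881)(37506 − 33489)] = √[897 × 4017] = 1898.2226
r = -1239 / 1898.2226 ≈ -0.6527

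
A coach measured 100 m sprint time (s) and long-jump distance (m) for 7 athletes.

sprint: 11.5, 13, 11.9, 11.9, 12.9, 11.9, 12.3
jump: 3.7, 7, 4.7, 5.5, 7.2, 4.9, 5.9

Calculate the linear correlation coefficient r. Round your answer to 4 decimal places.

0.9665

n = 7, Σx = 85.4, Σy = 38.9, Σx² = 1043.78, Σy² = 225.69, Σxy = 478.69
nΣxy − ΣxΣy = 3350.83 − 3322.06 = 28.77
nΣx² − (Σx)² = 7306.46 − 7293.16 = 13.3; nΣy² − (Σy)² = 1579.83 − 1513.21 = 66.62
r = 28.77 / √(13.3 × 66.62) = 28.77 / 29.7665 ≈ 0.9665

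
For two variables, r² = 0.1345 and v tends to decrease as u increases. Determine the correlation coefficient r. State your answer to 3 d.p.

|r| = √0.1345 = 0.367
The association is negative, so r = −0.367.

-0.367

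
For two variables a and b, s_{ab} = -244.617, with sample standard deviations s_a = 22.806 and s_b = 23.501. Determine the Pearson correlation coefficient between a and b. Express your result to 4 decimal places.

r = Cov(a,b) / (s_a · s_b) = -244.617 / (22.806 × 23.501)
  = -244.617 / 535.9638 ≈ -0.4564

-0.4564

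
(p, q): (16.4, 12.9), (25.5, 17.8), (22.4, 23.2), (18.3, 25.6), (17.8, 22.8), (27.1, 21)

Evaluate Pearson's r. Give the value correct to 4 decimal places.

n = 6, Σp = 127.5, Σq = 123.3, Σp² = 2807.11, Σq² = 2637.69, Σpq = 2628.56
nΣpq − ΣpΣq = 15771.36 − 15720.75 = 50.61
nΣp² − (Σp)² = 16842.66 − 16256.25 = 586.41; nΣq² − (Σq)² = 15826.14 − 15202.89 = 623.25
r = 50.61 / √(586.41 × 623.25) = 50.61 / 604.5494 ≈ 0.0837

0.0837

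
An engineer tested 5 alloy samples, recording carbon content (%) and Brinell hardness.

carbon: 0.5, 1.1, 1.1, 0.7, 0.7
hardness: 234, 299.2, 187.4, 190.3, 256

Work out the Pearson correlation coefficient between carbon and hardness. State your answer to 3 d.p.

n = 5, Σx = 4.1, Σy = 1166.9, Σx² = 3.65, Σy² = 281145.49, Σxy = 964.67
nΣxy − ΣxΣy = 4823.35 − 4784.29 = 39.06
nΣx² − (Σx)² = 18.25 − 16.81 = 1.44; nΣy² − (Σy)² = 1405727.45 − 1361655.61 = 44071.84
r = 39.06 / √(1.44 × 44071.84) = 39.06 / 251.9195 ≈ 0.155

0.155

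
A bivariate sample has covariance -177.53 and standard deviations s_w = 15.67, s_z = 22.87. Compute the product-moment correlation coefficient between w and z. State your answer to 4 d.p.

r = Cov(w,z) / (s_w · s_z) = -177.53 / (15.67 × 22.87)
  = -177.53 / 358.3729 ≈ -0.4954

-0.4954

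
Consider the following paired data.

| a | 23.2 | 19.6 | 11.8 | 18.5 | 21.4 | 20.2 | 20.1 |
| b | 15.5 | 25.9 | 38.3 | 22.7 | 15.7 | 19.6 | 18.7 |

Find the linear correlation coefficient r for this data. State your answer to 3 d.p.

-0.959

n = 7, Σa = 134.8, Σb = 156.4, Σa² = 2673.9, Σb² = 3873.58, Σab = 2846.9
nΣab − ΣaΣb = 19928.3 − 21082.72 = -1154.42
nΣa² − (Σa)² = 18717.3 − 18171.04 = 546.26; nΣb² − (Σb)² = 27115.06 − 24460.96 = 2654.1
r = -1154.42 / √(546.26 × 2654.1) = -1154.42 / 1204.0883 ≈ -0.959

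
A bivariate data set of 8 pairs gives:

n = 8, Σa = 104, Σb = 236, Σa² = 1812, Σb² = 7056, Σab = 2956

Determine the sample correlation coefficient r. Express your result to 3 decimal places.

-0.539

r = (nΣab − ΣaΣb) / √[(nΣa² − (Σa)²)(nΣb² − (Σb)²)]
Numerator: 8×2956 − 104×236 = -896
Denominator: √[(14496 − 10816)(56448 − 55696)] = √[3680 × 752] = 1663.5384
r = -896 / 1663.5384 ≈ -0.539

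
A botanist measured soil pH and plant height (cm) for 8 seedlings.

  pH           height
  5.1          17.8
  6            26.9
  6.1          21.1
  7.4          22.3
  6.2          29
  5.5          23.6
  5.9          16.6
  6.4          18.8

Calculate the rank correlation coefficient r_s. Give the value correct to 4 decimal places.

Rank pH: 1, 4, 5, 8, 6, 2, 3, 7
Rank height: 2, 7, 4, 5, 8, 6, 1, 3
d = rank(pH) − rank(height): -1, -3, 1, 3, -2, -4, 2, 4; Σd² = 60
ρ = 1 − 6Σd² / [n(n²−1)] = 1 − 6×60 / (8×63) = 1 − 360/504 ≈ 0.2857

0.2857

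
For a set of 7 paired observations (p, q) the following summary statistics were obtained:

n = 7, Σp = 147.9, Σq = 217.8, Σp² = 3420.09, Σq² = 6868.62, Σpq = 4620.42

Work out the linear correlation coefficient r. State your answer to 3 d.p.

0.113

r = (nΣpq − ΣpΣq) / √[(nΣp² − (Σp)²)(nΣq² − (Σq)²)]
Numerator: 7×4620.42 − 147.9×217.8 = 130.32
Denominator: √[(23940.63 − 21874.41)(48080.34 − 47436.84)] = √[2066.22 × 643.5] = 1153.0883
r = 130.32 / 1153.0883 ≈ 0.113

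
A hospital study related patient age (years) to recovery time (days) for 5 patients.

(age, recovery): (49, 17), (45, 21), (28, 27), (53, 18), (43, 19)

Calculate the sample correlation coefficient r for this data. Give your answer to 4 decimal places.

-0.9386

n = 5, Σx = 218, Σy = 102, Σx² = 9868, Σy² = 2144, Σxy = 4305
nΣxy − ΣxΣy = 21525 − 22236 = -711
nΣx² − (Σx)² = 49340 − 47524 = 1816; nΣy² − (Σy)² = 10720 − 10404 = 316
r = -711 / √(1816 × 316) = -711 / 757.5328 ≈ -0.9386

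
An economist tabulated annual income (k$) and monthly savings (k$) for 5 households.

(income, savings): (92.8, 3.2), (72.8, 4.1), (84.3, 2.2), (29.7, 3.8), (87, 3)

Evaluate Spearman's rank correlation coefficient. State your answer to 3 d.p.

-0.500

Rank income: 5, 2, 3, 1, 4
Rank savings: 3, 5, 1, 4, 2
d = rank(income) − rank(savings): 2, -3, 2, -3, 2; Σd² = 30
ρ = 1 − 6Σd² / [n(n²−1)] = 1 − 6×30 / (5×24) = 1 − 180/120 ≈ -0.500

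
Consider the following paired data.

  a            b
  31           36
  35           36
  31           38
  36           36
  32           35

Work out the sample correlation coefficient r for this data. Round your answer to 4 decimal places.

-0.2919

n = 5, Σa = 165, Σb = 181, Σa² = 5467, Σb² = 6557, Σab = 5970
nΣab − ΣaΣb = 29850 − 29865 = -15
nΣa² − (Σa)² = 27335 − 27225 = 110; nΣb² − (Σb)² = 32785 − 32761 = 24
r = -15 / √(110 × 24) = -15 / 51.3809 ≈ -0.2919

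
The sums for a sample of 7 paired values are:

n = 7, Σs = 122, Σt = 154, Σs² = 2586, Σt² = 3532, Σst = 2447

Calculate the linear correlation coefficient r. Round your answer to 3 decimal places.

r = (nΣst − ΣsΣt) / √[(nΣs² − (Σs)²)(nΣt² − (Σt)²)]
Numerator: 7×2447 − 122×154 = -1659
Denominator: √[(18102 − 14884)(24724 − 23716)] = √[3218 × 1008] = 1801.0397
r = -1659 / 1801.0397 ≈ -0.921

-0.921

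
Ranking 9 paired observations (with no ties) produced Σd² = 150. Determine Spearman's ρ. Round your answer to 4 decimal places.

-0.2500

ρ = 1 − 6Σd² / [n(n²−1)] = 1 − 6×150 / (9×80)
  = 1 − 900/720 = 1 − 1.25000 ≈ -0.2500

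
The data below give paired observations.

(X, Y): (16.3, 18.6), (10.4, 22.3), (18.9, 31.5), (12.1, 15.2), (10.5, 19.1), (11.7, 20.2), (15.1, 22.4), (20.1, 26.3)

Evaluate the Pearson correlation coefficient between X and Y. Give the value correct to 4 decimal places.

n = 8, ΣX = 115.1, ΣY = 175.6, ΣX² = 1756.63, ΣY² = 4032.84, ΣXY = 2618.13
nΣXY − ΣXΣY = 20945.04 − 20211.56 = 733.48
nΣX² − (ΣX)² = 14053.04 − 13248.01 = 805.03; nΣY² − (ΣY)² = 32262.72 − 30835.36 = 1427.36
r = 733.48 / √(805.03 × 1427.36) = 733.48 / 1071.9457 ≈ 0.6843

0.6843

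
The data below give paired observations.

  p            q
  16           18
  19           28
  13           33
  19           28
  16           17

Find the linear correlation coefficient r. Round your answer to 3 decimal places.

-0.077

n = 5, Σp = 83, Σq = 124, Σp² = 1403, Σq² = 3270, Σpq = 2053
nΣpq − ΣpΣq = 10265 − 10292 = -27
nΣp² − (Σp)² = 7015 − 6889 = 126; nΣq² − (Σq)² = 16350 − 15376 = 974
r = -27 / √(126 × 974) = -27 / 350.3199 ≈ -0.077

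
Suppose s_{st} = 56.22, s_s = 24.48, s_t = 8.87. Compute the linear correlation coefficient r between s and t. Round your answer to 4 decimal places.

0.2589

r = Cov(s,t) / (s_s · s_t) = 56.22 / (24.48 × 8.87)
  = 56.22 / 217.1376 ≈ 0.2589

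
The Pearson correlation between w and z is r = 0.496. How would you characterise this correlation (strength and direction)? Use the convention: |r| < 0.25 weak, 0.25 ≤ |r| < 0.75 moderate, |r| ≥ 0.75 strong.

r = 0.496 > 0 so the relationship is positive.
|r| = 0.496, which falls in the moderate range.

moderate positive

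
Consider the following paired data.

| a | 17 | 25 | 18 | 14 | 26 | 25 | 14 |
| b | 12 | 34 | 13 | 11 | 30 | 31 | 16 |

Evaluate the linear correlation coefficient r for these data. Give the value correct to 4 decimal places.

0.9279

n = 7, Σa = 139, Σb = 147, Σa² = 2931, Σb² = 3707, Σab = 3221
nΣab − ΣaΣb = 22547 − 20433 = 2114
nΣa² − (Σa)² = 20517 − 19321 = 1196; nΣb² − (Σb)² = 25949 − 21609 = 4340
r = 2114 / √(1196 × 4340) = 2114 / 2278.2976 ≈ 0.9279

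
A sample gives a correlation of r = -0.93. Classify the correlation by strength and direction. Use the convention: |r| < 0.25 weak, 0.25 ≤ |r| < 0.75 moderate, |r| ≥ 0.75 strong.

strong negative

r = -0.93 < 0 so the relationship is negative.
|r| = 0.93, which falls in the strong range.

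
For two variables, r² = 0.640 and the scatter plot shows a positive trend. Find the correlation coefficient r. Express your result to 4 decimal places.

0.8000

|r| = √0.640 = 0.8000
The association is positive, so r = 0.8000.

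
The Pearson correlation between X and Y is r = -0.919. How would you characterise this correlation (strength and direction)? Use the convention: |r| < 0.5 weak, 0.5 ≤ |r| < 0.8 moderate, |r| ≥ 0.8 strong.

strong negative

r = -0.919 < 0 so the relationship is negative.
|r| = 0.919, which falls in the strong range.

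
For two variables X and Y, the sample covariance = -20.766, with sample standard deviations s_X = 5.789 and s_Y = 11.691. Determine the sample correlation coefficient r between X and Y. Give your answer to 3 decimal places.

r = Cov(X,Y) / (s_X · s_Y) = -20.766 / (5.789 × 11.691)
  = -20.766 / 67.6792 ≈ -0.307

-0.307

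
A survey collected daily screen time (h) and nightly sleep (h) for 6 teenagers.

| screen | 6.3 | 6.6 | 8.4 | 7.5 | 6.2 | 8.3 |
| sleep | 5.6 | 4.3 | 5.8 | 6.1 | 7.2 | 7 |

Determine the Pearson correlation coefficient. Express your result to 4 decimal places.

0.2052

n = 6, Σx = 43.3, Σy = 36, Σx² = 317.39, Σy² = 221.54, Σxy = 260.87
nΣxy − ΣxΣy = 1565.22 − 1558.8 = 6.42
nΣx² − (Σx)² = 1904.34 − 1874.89 = 29.45; nΣy² − (Σy)² = 1329.24 − 1296 = 33.24
r = 6.42 / √(29.45 × 33.24) = 6.42 / 31.2877 ≈ 0.2052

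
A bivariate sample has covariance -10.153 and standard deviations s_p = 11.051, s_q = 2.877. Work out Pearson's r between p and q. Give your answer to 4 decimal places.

r = Cov(p,q) / (s_p · s_q) = -10.153 / (11.051 × 2.877)
  = -10.153 / 31.7937 ≈ -0.3193

-0.3193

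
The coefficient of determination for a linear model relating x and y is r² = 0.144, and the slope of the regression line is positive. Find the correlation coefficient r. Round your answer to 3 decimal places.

|r| = √0.144 = 0.379
The association is positive, so r = 0.379.

0.379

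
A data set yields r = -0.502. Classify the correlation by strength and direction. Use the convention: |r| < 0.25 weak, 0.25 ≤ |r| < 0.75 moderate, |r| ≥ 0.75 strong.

moderate negative

r = -0.502 < 0 so the relationship is negative.
|r| = 0.502, which falls in the moderate range.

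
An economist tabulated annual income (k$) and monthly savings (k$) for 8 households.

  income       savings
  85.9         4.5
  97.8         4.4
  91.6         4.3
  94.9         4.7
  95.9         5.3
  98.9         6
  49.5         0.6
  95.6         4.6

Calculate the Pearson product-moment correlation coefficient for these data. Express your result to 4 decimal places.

0.9523

n = 8, Σx = 710.1, Σy = 34.4, Σx² = 64907.85, Σy² = 165.8, Σxy = 3227.91
nΣxy − ΣxΣy = 25823.28 − 24427.44 = 1395.84
nΣx² − (Σx)² = 519262.8 − 504242.01 = 15020.79; nΣy² − (Σy)² = 1326.4 − 1183.36 = 143.04
r = 1395.84 / √(15020.79 × 143.04) = 1395.84 / 1465.8014 ≈ 0.9523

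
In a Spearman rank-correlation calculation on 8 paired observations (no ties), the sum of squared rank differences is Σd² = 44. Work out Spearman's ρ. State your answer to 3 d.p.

ρ = 1 − 6Σd² / [n(n²−1)] = 1 − 6×44 / (8×63)
  = 1 − 264/504 = 1 − 0.5238 ≈ 0.476

0.476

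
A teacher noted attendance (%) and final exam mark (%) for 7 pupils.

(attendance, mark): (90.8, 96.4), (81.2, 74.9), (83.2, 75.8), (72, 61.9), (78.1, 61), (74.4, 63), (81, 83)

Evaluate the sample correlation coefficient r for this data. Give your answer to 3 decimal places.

n = 7, Σx = 560.7, Σy = 516, Σx² = 45140.29, Σy² = 39059.22, Σxy = 41772.66
nΣxy − ΣxΣy = 292408.62 − 289321.2 = 3087.42
nΣx² − (Σx)² = 315982.03 − 314384.49 = 1597.54; nΣy² − (Σy)² = 273414.54 − 266256 = 7158.54
r = 3087.42 / √(1597.54 × 7158.54) = 3087.42 / 3381.7235 ≈ 0.913

0.913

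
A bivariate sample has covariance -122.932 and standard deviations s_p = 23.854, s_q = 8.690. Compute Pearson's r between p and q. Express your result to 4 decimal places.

r = Cov(p,q) / (s_p · s_q) = -122.932 / (23.854 × 8.690)
  = -122.932 / 207.2913 ≈ -0.5930

-0.5930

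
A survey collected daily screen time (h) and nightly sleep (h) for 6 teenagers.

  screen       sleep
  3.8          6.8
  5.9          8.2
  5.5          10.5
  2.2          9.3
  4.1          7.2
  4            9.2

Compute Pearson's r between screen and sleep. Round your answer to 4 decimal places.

n = 6, Σx = 25.5, Σy = 51.2, Σx² = 117.15, Σy² = 446.7, Σxy = 218.75
nΣxy − ΣxΣy = 1312.5 − 1305.6 = 6.9
nΣx² − (Σx)² = 702.9 − 650.25 = 52.65; nΣy² − (Σy)² = 2680.2 − 2621.44 = 58.76
r = 6.9 / √(52.65 × 58.76) = 6.9 / 55.6212 ≈ 0.1241

0.1241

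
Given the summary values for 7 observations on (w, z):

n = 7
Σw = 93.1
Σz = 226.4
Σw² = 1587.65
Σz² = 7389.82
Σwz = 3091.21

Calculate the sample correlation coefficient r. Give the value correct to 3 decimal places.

0.522

r = (nΣwz − ΣwΣz) / √[(nΣw² − (Σw)²)(nΣz² − (Σz)²)]
Numerator: 7×3091.21 − 93.1×226.4 = 560.63
Denominator: √[(11113.55 − 8667.61)(51728.74 − 51256.96)] = √[2445.94 × 471.78] = 1074.2186
r = 560.63 / 1074.2186 ≈ 0.522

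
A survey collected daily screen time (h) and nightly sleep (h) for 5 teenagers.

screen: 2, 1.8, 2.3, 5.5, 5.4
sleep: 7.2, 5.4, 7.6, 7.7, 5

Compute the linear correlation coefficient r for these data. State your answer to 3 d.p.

-0.094

n = 5, Σx = 17, Σy = 32.9, Σx² = 71.94, Σy² = 223.05, Σxy = 110.95
nΣxy − ΣxΣy = 554.75 − 559.3 = -4.55
nΣx² − (Σx)² = 359.7 − 289 = 70.7; nΣy² − (Σy)² = 1115.25 − 1082.41 = 32.84
r = -4.55 / √(70.7 × 32.84) = -4.55 / 48.1849 ≈ -0.094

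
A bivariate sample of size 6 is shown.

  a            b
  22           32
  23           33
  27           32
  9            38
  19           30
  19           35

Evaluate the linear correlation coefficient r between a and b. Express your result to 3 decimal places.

-0.735

n = 6, Σa = 119, Σb = 200, Σa² = 2545, Σb² = 6706, Σab = 3904
nΣab − ΣaΣb = 23424 − 23800 = -376
nΣa² − (Σa)² = 15270 − 14161 = 1109; nΣb² − (Σb)² = 40236 − 40000 = 236
r = -376 / √(1109 × 236) = -376 / 511.5897 ≈ -0.735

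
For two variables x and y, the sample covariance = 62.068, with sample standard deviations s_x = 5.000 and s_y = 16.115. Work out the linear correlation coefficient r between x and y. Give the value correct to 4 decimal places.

r = Cov(x,y) / (s_x · s_y) = 62.068 / (5.000 × 16.115)
  = 62.068 / 80.5750 ≈ 0.7703

0.7703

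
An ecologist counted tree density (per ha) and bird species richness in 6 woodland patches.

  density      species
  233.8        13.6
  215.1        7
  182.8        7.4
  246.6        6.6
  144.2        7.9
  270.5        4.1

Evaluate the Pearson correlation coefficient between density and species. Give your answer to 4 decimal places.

-0.1782

n = 6, Σx = 1293, Σy = 46.6, Σx² = 289121.74, Σy² = 411.5, Σxy = 9913.89
nΣxy − ΣxΣy = 59483.34 − 60253.8 = -770.46
nΣx² − (Σx)² = 1734730.44 − 1671849 = 62881.44; nΣy² − (Σy)² = 2469 − 2171.56 = 297.44
r = -770.46 / √(62881.44 × 297.44) = -770.46 / 4324.7492 ≈ -0.1782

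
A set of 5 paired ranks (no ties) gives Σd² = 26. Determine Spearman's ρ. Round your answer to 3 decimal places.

-0.300

ρ = 1 − 6Σd² / [n(n²−1)] = 1 − 6×26 / (5×24)
  = 1 − 156/120 = 1 − 1.3000 ≈ -0.300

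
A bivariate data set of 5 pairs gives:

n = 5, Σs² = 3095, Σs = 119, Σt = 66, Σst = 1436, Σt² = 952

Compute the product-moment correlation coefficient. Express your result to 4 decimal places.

r = (nΣst − ΣsΣt) / √[(nΣs² − (Σs)²)(nΣt² − (Σt)²)]
Numerator: 5×1436 − 119×66 = -674
Denominator: √[(15475 − 14161)(4760 − 4356)] = √[1314 × 404] = 728.5987
r = -674 / 728.5987 ≈ -0.9251

-0.9251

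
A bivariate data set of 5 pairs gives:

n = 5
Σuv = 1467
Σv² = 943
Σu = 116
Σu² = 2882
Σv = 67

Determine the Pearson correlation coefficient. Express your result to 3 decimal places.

r = (nΣuv − ΣuΣv) / √[(nΣu² − (Σu)²)(nΣv² − (Σv)²)]
Numerator: 5×1467 − 116×67 = -437
Denominator: √[(14410 − 13456)(4715 − 4489)] = √[954 × 226] = 464.3318
r = -437 / 464.3318 ≈ -0.941

-0.941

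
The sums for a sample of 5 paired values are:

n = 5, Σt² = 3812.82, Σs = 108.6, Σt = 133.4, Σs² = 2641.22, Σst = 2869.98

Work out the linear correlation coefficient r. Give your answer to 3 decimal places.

r = (nΣst − ΣsΣt) / √[(nΣs² − (Σs)²)(nΣt² − (Σt)²)]
Numerator: 5×2869.98 − 108.6×133.4 = -137.34
Denominator: √[(13206.1 − 11793.96)(19064.1 − 17795.56)] = √[1412.14 × 1268.54] = 1338.4155
r = -137.34 / 1338.4155 ≈ -0.103

-0.103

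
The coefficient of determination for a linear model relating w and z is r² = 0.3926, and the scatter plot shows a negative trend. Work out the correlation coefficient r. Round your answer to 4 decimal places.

-0.6266

|r| = √0.3926 = 0.6266
The association is negative, so r = −0.6266.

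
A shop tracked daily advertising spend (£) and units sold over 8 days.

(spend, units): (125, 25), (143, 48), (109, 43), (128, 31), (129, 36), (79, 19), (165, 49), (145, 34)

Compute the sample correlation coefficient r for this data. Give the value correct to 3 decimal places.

0.705

n = 8, Σx = 1023, Σy = 285, Σx² = 135471, Σy² = 10953, Σxy = 37804
nΣxy − ΣxΣy = 302432 − 291555 = 10877
nΣx² − (Σx)² = 1083768 − 1046529 = 37239; nΣy² − (Σy)² = 87624 − 81225 = 6399
r = 10877 / √(37239 × 6399) = 10877 / 15436.7212 ≈ 0.705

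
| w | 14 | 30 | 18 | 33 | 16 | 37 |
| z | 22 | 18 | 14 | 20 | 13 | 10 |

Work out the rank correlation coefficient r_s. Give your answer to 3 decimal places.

Rank w: 1, 4, 3, 5, 2, 6
Rank z: 6, 4, 3, 5, 2, 1
d = rank(w) − rank(z): -5, 0, 0, 0, 0, 5; Σd² = 50
ρ = 1 − 6Σd² / [n(n²−1)] = 1 − 6×50 / (6×35) = 1 − 300/210 ≈ -0.429

-0.429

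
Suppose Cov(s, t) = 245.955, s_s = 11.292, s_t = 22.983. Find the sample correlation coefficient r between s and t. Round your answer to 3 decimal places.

0.948

r = Cov(s,t) / (s_s · s_t) = 245.955 / (11.292 × 22.983)
  = 245.955 / 259.5240 ≈ 0.948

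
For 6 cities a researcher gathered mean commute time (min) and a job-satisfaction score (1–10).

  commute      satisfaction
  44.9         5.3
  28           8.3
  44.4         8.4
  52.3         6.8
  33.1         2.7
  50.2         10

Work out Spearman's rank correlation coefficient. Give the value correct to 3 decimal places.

Rank commute: 4, 1, 3, 6, 2, 5
Rank satisfaction: 2, 4, 5, 3, 1, 6
d = rank(commute) − rank(satisfaction): 2, -3, -2, 3, 1, -1; Σd² = 28
ρ = 1 − 6Σd² / [n(n²−1)] = 1 − 6×28 / (6×35) = 1 − 168/210 ≈ 0.200

0.200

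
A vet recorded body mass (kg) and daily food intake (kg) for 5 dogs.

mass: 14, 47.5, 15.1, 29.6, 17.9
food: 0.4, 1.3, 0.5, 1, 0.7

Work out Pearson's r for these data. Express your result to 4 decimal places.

n = 5, Σx = 124.1, Σy = 3.9, Σx² = 3876.83, Σy² = 3.59, Σxy = 117.03
nΣxy − ΣxΣy = 585.15 − 483.99 = 101.16
nΣx² − (Σx)² = 19384.15 − 15400.81 = 3983.34; nΣy² − (Σy)² = 17.95 − 15.21 = 2.74
r = 101.16 / √(3983.34 × 2.74) = 101.16 / 104.4718 ≈ 0.9683

0.9683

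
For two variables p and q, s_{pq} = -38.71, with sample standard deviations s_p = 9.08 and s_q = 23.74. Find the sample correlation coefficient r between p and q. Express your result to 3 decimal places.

r = Cov(p,q) / (s_p · s_q) = -38.71 / (9.08 × 23.74)
  = -38.71 / 215.5592 ≈ -0.180

-0.180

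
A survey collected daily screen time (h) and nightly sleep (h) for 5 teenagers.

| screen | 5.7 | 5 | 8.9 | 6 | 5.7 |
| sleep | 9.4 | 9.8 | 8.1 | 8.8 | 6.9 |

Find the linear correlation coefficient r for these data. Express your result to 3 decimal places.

-0.341

n = 5, Σx = 31.3, Σy = 43, Σx² = 205.19, Σy² = 375.06, Σxy = 266.8
nΣxy − ΣxΣy = 1334 − 1345.9 = -11.9
nΣx² − (Σx)² = 1025.95 − 979.69 = 46.26; nΣy² − (Σy)² = 1875.3 − 1849 = 26.3
r = -11.9 / √(46.26 × 26.3) = -11.9 / 34.8803 ≈ -0.341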